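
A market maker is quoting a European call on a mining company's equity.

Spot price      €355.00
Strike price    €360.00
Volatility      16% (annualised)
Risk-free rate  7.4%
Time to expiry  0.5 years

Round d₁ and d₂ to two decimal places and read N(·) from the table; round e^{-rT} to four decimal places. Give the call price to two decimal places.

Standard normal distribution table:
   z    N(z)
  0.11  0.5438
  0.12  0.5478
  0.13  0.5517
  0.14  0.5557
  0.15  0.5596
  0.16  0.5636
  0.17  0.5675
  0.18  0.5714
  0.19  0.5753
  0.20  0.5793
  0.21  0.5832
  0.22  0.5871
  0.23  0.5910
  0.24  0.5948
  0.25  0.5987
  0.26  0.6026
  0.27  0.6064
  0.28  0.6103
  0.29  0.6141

σ√T = 0.16 × 0.7071 = 0.1131
d₁ = [ln(355/360) + (0.074 + ½·0.16²)·0.5] / (σ√T) = (-0.0140 + 0.0434) / 0.1131 = 0.2600 ⇒ 0.26
d₂ = 0.2600 − 0.1131 = 0.1468 ⇒ 0.15
e^(−rT) = e^(−0.074·0.5) = 0.9637
C = 355·N(0.26) − 360·0.9637·N(0.15) = 355·0.6026 − 360·0.9637·0.5596 = 213.9230 − 194.1431 = 19.7799

€19.78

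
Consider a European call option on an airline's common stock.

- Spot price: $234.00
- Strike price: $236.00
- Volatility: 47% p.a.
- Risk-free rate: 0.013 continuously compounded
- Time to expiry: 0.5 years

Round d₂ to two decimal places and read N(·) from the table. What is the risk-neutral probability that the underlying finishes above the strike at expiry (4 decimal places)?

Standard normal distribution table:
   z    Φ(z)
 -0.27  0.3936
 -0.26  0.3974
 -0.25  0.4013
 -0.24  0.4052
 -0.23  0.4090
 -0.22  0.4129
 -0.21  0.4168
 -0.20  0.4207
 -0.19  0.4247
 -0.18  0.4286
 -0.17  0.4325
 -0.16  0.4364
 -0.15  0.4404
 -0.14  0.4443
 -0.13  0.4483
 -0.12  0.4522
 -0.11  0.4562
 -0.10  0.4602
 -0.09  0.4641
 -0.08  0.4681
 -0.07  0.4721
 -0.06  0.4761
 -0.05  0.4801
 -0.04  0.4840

σ√T = 0.47 × 0.7071 = 0.3323
d₁ = [ln(234/236) + (0.013 + ½·0.47²)·0.5] / (σ√T) = (-0.0085 + 0.0617) / 0.3323 = 0.1601 which rounds to 0.16
d₂ = 0.1601 − 0.3323 = -0.1722 which rounds to -0.17
Risk-neutral Pr[S_T > K] = N(d₂) = N(-0.17) = 0.4325

0.4325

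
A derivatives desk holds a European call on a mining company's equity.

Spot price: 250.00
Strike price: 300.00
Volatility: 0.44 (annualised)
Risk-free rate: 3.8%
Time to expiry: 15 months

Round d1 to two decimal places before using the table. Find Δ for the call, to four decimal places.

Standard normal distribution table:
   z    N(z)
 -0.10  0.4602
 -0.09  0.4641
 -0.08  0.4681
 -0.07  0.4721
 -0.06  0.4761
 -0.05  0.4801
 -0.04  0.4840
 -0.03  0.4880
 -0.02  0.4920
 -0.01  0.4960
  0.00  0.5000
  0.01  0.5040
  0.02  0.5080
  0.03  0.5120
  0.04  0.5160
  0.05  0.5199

0.4880

σ√T = 0.44 × 1.1180 = 0.4919
d₁ = [ln(250/300) + (0.038 + 0.44²/2)·1.25] / 0.4919 = [-0.1823 + 0.1685] / 0.4919 = -0.0281 → -0.03
N(d₁) = N(-0.03) = 0.4880
Δ_call = N(d₁) = 0.4880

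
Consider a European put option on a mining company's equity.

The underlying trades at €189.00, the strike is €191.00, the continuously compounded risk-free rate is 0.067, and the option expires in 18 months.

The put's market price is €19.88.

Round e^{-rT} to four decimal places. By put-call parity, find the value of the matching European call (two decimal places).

exp(−rT) = exp(−0.067·1.5) = 0.9044
Put-call parity: C − P = S − K·e^(−rT) = 189 − 191·0.9044 = 189 − 172.7404 = 16.2596
C = P + (C − P) = 19.88 + (16.2596) = 36.1396

€36.14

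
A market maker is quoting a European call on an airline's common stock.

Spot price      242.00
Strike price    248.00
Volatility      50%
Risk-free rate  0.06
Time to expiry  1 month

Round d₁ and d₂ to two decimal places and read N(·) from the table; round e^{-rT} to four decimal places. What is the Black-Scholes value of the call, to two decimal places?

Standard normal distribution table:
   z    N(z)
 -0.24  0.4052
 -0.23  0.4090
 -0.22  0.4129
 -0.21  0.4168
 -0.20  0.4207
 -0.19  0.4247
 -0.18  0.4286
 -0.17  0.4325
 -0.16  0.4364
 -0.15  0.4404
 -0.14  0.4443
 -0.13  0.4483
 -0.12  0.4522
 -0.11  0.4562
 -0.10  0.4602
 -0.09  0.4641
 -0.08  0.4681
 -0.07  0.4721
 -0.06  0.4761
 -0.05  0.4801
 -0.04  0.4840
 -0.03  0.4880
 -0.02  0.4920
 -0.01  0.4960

12.37

T = 0.08333;  σ√T = 0.1443
d₁ = [ln(242/248) + (0.06 + 0.5²/2)·0.08333] / 0.1443 = [-0.0245 + 0.0154] / 0.1443 = -0.0629 which rounds to -0.06
d₂ = d₁ − σ√T = -0.0629 − 0.1443 = -0.2072 which rounds to -0.21
e^(−rT) = e^(−0.06·0.08333) = 0.9950
C = 242·N(-0.06) − 248·0.9950·N(-0.21) = 242·0.4761 − 248·0.9950·0.4168 = 115.2162 − 102.8496 = 12.3666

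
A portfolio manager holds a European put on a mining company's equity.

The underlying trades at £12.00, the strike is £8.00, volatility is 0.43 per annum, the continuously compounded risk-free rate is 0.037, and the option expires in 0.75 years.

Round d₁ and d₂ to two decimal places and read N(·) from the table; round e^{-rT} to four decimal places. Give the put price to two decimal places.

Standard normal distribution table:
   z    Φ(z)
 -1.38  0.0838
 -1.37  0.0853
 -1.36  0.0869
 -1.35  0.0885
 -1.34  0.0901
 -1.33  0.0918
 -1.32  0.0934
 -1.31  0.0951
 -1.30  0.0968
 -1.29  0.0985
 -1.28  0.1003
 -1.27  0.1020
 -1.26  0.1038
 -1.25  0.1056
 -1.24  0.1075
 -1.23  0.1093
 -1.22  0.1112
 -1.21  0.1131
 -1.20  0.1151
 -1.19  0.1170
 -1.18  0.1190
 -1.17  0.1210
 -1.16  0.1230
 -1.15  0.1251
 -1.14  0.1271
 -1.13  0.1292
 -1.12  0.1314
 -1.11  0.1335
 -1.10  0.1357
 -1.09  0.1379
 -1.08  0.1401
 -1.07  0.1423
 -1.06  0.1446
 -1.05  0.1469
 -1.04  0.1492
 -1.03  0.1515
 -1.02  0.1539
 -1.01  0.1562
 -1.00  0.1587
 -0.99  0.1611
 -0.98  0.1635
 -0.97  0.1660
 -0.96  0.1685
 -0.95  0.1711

£0.21

σ√T = 0.43 × 0.8660 = 0.3724
d₁ = [ln(12/8) + (0.037 + 0.43²/2)·0.75] / 0.3724 = [0.4055 + 0.0971] / 0.3724 = 1.3495 → 1.35
d₂ = d₁ − σ√T = 1.3495 − 0.3724 = 0.9771 → 0.98
e^(−rT) = e^(−0.037·0.75) = 0.9726
P = 8·0.9726·N(-0.98) − 12·N(-1.35) = 8·0.9726·0.1635 − 12·0.0885 = 1.2722 − 1.0620 = 0.2102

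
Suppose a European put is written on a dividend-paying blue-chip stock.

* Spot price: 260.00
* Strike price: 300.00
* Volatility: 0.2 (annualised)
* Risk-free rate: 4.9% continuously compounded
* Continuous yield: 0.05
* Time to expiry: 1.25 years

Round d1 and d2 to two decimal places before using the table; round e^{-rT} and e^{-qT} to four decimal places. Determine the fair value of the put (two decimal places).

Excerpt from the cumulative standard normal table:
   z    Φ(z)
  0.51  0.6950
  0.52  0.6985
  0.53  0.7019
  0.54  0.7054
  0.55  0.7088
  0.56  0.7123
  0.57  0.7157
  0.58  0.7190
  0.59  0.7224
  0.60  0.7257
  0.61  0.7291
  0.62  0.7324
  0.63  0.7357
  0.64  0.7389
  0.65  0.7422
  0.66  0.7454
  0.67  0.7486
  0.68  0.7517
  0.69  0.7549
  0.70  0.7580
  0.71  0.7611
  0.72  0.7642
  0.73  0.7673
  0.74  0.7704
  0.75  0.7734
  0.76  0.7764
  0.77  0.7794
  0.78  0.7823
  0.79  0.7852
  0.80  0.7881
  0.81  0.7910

47.65

σ√T = 0.2·√1.25 = 0.2236
d₁ = [ln(260/300) + (0.049 − 0.05 + 0.2²/2)·1.25] / 0.2236 = [-0.1431 + 0.0238] / 0.2236 = -0.5338 → -0.53
d₂ = d₁ − σ√T = -0.5338 − 0.2236 = -0.7574 → -0.76
exp(−qT) = exp(−0.05·1.25) = 0.9394;  exp(−rT) = exp(−0.049·1.25) = 0.9406
N(−d₂) = N(0.76) = 0.7764;  N(−d₁) = N(0.53) = 0.7019
P = 300·0.9406·0.7764 − 260·0.9394·0.7019 = 219.0846 − 171.4349 = 47.6497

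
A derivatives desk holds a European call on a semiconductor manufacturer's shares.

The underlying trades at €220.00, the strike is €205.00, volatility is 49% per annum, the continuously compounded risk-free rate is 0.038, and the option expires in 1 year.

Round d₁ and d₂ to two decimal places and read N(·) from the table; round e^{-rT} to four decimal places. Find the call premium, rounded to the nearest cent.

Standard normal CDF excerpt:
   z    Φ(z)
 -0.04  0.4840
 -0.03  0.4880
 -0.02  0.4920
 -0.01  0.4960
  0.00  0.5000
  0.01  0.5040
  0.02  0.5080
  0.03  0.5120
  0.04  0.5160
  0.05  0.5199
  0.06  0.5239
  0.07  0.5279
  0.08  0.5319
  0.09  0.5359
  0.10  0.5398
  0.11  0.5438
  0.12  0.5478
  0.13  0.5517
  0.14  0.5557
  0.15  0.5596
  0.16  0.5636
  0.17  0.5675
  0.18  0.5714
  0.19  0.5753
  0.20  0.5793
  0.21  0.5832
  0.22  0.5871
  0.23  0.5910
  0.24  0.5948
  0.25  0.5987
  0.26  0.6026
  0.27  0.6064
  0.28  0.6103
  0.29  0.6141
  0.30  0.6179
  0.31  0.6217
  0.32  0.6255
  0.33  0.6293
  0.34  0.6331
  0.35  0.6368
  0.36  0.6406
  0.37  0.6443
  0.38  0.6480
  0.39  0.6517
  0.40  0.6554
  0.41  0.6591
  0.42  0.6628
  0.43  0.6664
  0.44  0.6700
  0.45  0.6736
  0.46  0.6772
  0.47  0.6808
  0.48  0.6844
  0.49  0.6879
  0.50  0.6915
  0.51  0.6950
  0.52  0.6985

T = 1;  σ√T = 0.4900
d₁ = [ln(220/205) + (0.038 + 0.49²/2)·1] / 0.4900 = [0.0706 + 0.1580] / 0.4900 = 0.4667 → 0.47
d₂ = d₁ − σ√T = 0.4667 − 0.4900 = -0.0233 → -0.02
e^(−rT) = e^(−0.038·1) = 0.9627
C = 220·N(0.47) − 205·0.9627·N(-0.02) = 220·0.6808 − 205·0.9627·0.4920 = 149.7760 − 97.0979 = 52.6781

€52.68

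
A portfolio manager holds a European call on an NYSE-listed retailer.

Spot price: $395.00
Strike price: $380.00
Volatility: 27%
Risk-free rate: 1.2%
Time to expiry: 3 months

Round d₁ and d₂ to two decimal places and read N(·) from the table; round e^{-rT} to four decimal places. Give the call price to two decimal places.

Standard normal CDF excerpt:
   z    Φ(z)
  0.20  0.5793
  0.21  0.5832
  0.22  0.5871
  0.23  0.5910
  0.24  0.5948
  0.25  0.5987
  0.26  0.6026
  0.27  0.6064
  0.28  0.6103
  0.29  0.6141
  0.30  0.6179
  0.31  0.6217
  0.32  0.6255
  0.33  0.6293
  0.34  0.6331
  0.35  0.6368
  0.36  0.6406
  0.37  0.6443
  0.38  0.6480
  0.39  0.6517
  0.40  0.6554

$30.61

T = 0.25;  σ√T = 0.1350
d₁ = [ln(395/380) + (0.012 + ½·0.27²)·0.25] / (σ√T) = (0.0387 + 0.0121) / 0.1350 = 0.3765 which rounds to 0.38
d₂ = 0.3765 − 0.1350 = 0.2415 which rounds to 0.24
exp(−rT) = exp(−0.012·0.25) = 0.9970
C = 395·N(0.38) − 380·0.9970·N(0.24) = 395·0.6480 − 380·0.9970·0.5948 = 255.9600 − 225.3459 = 30.6141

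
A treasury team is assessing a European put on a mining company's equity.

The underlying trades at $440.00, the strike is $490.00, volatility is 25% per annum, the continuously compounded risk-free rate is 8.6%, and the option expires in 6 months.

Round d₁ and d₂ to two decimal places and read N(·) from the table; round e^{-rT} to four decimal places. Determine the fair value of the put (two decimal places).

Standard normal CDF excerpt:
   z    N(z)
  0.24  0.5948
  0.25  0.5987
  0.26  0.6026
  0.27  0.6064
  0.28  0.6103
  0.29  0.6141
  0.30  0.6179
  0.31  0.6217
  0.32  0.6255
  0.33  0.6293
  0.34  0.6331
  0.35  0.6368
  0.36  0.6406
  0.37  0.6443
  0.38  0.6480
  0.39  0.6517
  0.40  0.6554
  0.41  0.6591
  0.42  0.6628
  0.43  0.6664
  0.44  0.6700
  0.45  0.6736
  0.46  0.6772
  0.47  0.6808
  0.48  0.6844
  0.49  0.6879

$47.64

σ√T = 0.25 × 0.7071 = 0.1768
d₁ = [ln(440/490) + (0.086 + 0.25²/2)·0.5] / 0.1768 = [-0.1076 + 0.0586] / 0.1768 = -0.2772 ≈ -0.28
d₂ = d₁ − σ√T = -0.2772 − 0.1768 = -0.4540 ≈ -0.45
e^(−rT) = e^(−0.086·0.5) = 0.9579
N(−d₂) = N(0.45) = 0.6736;  N(−d₁) = N(0.28) = 0.6103
P = 490·0.9579·0.6736 − 440·0.6103 = 316.1683 − 268.5320 = 47.6363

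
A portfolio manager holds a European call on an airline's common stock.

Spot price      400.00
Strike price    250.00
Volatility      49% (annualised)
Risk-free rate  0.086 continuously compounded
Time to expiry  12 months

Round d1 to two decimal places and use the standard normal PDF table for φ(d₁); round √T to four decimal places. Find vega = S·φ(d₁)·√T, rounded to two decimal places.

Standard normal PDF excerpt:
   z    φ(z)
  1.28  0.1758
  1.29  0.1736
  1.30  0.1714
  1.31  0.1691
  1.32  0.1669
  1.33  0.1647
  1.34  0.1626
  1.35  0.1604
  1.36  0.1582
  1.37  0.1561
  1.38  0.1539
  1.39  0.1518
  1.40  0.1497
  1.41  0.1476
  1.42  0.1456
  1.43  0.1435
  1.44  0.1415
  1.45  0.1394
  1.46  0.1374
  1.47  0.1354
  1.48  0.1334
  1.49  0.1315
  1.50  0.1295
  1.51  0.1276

61.56

σ√T = 0.49 × 1.0000 = 0.4900
d₁ = [ln(400/250) + (0.086 + ½·0.49²)·1] / (σ√T) = (0.4700 + 0.2060) / 0.4900 = 1.3797 → 1.38
√T = √1 = 1.0000
φ(d₁) = φ(1.38) = 0.1539
vega = S·φ(d₁)·√T = 400·0.1539·1.0000 = 61.5600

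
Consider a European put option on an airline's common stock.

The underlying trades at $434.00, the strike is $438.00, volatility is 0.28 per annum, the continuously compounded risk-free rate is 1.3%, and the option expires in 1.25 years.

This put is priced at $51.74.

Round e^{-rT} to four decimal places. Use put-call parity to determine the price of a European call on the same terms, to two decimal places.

exp(−rT) = exp(−0.013·1.25) = 0.9839
Put-call parity: C − P = S − K·e^(−rT) = 434 − 438·0.9839 = 434 − 430.9482 = 3.0518
C = P + (C − P) = 51.74 + (3.0518) = 54.7918

$54.79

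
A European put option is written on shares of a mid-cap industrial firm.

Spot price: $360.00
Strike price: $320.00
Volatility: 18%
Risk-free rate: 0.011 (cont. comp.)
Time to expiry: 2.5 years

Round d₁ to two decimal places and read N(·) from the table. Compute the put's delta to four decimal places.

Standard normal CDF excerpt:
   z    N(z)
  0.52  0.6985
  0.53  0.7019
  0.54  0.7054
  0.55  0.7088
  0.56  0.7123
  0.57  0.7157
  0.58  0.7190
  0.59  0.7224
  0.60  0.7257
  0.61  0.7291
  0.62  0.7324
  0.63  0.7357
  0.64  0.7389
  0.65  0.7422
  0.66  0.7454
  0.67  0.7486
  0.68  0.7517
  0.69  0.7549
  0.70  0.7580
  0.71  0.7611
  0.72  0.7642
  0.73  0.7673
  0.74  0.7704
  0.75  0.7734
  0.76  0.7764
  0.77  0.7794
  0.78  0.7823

T = 2.5;  σ√T = 0.2846
d₁ = [ln(360/320) + (0.011 + 0.18²/2)·2.5] / 0.2846 = [0.1178 + 0.0680] / 0.2846 = 0.6528 → 0.65
N(d₁) = N(0.65) = 0.7422
Δ_put = N(d₁) − 1 = 0.7422 − 1 = -0.2578

-0.2578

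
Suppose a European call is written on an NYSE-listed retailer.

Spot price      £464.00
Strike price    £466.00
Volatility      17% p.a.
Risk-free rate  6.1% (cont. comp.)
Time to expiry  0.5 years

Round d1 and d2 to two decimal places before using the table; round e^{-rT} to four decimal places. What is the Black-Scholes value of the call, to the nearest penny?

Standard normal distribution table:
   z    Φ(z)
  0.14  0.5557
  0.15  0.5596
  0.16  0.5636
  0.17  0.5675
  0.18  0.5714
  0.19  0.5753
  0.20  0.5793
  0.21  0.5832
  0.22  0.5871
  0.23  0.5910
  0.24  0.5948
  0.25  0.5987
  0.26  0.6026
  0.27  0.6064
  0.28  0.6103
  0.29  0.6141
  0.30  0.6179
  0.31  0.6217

£28.42

σ√T = 0.17 × 0.7071 = 0.1202
d₁ = [ln(464/466) + (0.061 + 0.17²/2)·0.5] / 0.1202 = [-0.0043 + 0.0377] / 0.1202 = 0.2781 ⇒ 0.28
d₂ = d₁ − σ√T = 0.2781 − 0.1202 = 0.1578 ⇒ 0.16
exp(−rT) = exp(−0.061·0.5) = 0.9700
C = 464·N(0.28) − 466·0.9700·N(0.16) = 464·0.6103 − 466·0.9700·0.5636 = 283.1792 − 254.7585 = 28.4207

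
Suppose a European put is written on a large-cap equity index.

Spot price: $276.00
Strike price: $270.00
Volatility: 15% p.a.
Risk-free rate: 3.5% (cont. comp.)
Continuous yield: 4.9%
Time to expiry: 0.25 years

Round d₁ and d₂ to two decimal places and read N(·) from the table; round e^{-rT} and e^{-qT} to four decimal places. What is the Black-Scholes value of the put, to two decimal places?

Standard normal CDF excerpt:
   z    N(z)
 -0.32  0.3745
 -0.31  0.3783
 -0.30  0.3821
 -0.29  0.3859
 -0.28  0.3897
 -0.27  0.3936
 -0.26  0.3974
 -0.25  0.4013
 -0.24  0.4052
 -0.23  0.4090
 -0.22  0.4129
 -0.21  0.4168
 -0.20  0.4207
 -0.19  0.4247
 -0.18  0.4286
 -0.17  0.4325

$5.31

σ√T = 0.15 × 0.5000 = 0.0750
ln(S/K) + (r − q + σ²/2)T = ln(276/270) + (0.035 − 0.049 + 0.15²/2)·0.25 = 0.0220 − 0.0007 = 0.0213
d₁ = 0.0213 / 0.0750 = 0.2839 → 0.28
d₂ = d₁ − σ√T = 0.2839 − 0.0750 = 0.2089 → 0.21
exp(−qT) = exp(−0.049·0.25) = 0.9878;  exp(−rT) = exp(−0.035·0.25) = 0.9913
P = 270·0.9913·N(-0.21) − 276·0.9878·N(-0.28) = 270·0.9913·0.4168 − 276·0.9878·0.3897 = 111.5569 − 106.2450 = 5.3119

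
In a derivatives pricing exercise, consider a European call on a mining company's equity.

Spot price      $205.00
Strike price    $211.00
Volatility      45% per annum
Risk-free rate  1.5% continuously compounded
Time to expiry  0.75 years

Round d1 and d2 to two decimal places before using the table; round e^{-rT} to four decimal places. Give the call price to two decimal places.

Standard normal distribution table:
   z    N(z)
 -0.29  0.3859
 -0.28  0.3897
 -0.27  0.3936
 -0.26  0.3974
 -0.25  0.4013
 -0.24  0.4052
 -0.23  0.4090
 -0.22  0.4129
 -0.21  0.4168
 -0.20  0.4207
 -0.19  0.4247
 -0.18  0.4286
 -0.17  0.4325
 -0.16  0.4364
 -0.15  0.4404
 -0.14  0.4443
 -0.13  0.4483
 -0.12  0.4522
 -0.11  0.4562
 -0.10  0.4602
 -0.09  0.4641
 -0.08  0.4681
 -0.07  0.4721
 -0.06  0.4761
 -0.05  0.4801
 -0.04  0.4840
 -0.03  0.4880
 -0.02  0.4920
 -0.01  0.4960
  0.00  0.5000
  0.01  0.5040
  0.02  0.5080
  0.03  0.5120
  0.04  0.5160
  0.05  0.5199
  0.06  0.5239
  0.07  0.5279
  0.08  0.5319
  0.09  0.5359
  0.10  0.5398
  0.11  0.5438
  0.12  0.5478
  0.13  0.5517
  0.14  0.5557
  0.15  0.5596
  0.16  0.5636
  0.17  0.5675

T = 0.75;  σ√T = 0.3897
d₁ = [ln(205/211) + (0.015 + 0.45²/2)·0.75] / 0.3897 = [-0.0288 + 0.0872] / 0.3897 = 0.1497 ⇒ 0.15
d₂ = d₁ − σ√T = 0.1497 − 0.3897 = -0.2400 ⇒ -0.24
e^(−rT) = e^(−0.015·0.75) = 0.9888
C = 205·N(0.15) − 211·0.9888·N(-0.24) = 205·0.5596 − 211·0.9888·0.4052 = 114.7180 − 84.5396 = 30.1784

$30.18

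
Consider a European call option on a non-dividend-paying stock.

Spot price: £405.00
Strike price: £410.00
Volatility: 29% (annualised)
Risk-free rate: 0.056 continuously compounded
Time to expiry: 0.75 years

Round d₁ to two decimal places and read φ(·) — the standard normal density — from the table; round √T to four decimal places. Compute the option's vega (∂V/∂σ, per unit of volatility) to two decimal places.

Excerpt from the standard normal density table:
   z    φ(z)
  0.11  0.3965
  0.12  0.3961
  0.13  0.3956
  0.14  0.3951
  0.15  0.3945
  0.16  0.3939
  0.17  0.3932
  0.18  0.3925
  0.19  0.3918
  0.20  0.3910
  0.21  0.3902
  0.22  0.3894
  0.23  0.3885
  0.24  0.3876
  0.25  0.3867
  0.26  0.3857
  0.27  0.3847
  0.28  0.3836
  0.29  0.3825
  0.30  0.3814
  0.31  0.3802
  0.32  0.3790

135.94

σ√T = 0.29·√0.75 = 0.2511
d₁ = [ln(405/410) + (0.056 + 0.29²/2)·0.75] / 0.2511 = [-0.0123 + 0.0735] / 0.2511 = 0.2440 → 0.24
√T = √0.75 = 0.8660
φ(d₁) = φ(0.24) = 0.3876
vega = S·φ(d₁)·√T = 405·0.3876·0.8660 = 135.9429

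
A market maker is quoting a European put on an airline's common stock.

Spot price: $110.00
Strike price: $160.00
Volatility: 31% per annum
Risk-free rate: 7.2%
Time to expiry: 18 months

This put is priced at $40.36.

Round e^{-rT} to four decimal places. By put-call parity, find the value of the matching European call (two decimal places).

exp(−rT) = exp(−0.072·1.5) = 0.8976
Put-call parity: C − P = S − K·e^(−rT) = 110 − 160·0.8976 = 110 − 143.6160 = -33.6160
C = P + (C − P) = 40.36 + (-33.6160) = 6.7440

$6.74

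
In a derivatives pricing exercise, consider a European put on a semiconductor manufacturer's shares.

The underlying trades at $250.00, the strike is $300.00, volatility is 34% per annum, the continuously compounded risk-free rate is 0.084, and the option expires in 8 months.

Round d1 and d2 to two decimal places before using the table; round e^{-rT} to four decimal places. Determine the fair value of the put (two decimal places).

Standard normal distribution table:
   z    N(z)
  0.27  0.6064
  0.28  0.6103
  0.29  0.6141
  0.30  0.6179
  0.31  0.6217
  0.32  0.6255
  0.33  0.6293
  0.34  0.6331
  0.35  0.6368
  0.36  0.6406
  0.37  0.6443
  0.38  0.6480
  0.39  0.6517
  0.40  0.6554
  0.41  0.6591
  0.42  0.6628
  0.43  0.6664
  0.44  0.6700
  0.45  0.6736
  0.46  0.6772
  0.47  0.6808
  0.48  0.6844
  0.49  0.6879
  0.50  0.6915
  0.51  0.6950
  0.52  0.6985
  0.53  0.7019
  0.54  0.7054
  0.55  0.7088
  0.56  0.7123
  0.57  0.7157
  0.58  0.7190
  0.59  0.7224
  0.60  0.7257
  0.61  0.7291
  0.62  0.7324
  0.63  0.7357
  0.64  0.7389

$48.53

T = 0.6667;  σ√T = 0.2776
d₁ = [ln(250/300) + (0.084 + ½·0.34²)·0.6667] / (σ√T) = (-0.1823 + 0.0945) / 0.2776 = -0.3162 ⇒ -0.32
d₂ = -0.3162 − 0.2776 = -0.5938 ⇒ -0.59
e^(−rT) = e^(−0.084·0.6667) = 0.9455
N(−d₂) = N(0.59) = 0.7224;  N(−d₁) = N(0.32) = 0.6255
P = 300·0.9455·0.7224 − 250·0.6255 = 204.9088 − 156.3750 = 48.5338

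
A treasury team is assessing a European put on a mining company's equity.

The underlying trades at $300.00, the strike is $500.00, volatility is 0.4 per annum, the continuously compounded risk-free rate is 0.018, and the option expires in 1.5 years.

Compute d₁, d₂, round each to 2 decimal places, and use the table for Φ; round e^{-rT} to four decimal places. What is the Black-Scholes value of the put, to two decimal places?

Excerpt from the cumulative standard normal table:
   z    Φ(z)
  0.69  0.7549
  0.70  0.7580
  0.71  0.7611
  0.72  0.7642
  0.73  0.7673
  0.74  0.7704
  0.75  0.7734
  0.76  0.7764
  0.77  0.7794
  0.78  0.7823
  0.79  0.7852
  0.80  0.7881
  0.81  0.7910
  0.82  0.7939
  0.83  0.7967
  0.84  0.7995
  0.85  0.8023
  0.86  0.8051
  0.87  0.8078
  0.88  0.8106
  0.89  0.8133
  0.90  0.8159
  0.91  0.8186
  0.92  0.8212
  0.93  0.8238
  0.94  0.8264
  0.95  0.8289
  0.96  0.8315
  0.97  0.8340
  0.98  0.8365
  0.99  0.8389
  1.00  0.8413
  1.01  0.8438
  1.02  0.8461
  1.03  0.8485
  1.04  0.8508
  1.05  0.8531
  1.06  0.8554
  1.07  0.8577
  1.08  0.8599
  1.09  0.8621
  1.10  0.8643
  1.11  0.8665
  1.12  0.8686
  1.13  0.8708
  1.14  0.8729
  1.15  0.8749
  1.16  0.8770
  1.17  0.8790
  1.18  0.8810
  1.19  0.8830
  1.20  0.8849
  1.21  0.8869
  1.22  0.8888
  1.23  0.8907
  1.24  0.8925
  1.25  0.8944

$202.38

σ√T = 0.4 × 1.2247 = 0.4899
d₁ = [ln(300/500) + (0.018 + ½·0.4²)·1.5] / (σ√T) = (-0.5108 + 0.1470) / 0.4899 = -0.7427 ≈ -0.74
d₂ = -0.7427 − 0.4899 = -1.2326 ≈ -1.23
exp(−rT) = exp(−0.018·1.5) = 0.9734
P = 500·0.9734·N(1.23) − 300·N(0.74) = 500·0.9734·0.8907 − 300·0.7704 = 433.5037 − 231.1200 = 202.3837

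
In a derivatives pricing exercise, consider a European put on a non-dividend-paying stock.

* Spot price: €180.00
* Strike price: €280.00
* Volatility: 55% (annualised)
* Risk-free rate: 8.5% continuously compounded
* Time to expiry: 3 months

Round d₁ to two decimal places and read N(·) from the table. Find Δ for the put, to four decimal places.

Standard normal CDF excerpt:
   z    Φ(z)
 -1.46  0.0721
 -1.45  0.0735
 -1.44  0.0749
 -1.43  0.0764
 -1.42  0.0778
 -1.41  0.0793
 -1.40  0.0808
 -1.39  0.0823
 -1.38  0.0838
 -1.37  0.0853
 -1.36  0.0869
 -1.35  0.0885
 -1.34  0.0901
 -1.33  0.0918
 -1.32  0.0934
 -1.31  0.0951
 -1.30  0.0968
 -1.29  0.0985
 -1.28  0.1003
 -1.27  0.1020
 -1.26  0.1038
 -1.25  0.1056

σ√T = 0.55 × 0.5000 = 0.2750
d₁ = [ln(180/280) + (0.085 + ½·0.55²)·0.25] / (σ√T) = (-0.4418 + 0.0591) / 0.2750 = -1.3919 → -1.39
N(d₁) = N(-1.39) = 0.0823
Δ_put = N(d₁) − 1 = 0.0823 − 1 = -0.9177

-0.9177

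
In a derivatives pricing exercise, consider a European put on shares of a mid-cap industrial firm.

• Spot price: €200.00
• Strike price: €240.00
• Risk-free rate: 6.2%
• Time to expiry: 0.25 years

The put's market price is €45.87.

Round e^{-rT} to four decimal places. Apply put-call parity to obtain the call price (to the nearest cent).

€9.57

e^(−rT) = e^(−0.062·0.25) = 0.9846
Put-call parity: C − P = S − K·e^(−rT) = 200 − 240·0.9846 = 200 − 236.3040 = -36.3040
C = P + (C − P) = 45.87 + (-36.3040) = 9.5660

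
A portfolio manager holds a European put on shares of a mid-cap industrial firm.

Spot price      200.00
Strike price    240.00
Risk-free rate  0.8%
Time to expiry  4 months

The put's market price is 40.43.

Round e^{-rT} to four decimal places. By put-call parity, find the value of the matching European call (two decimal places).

1.08

exp(−rT) = exp(−0.008·0.3333) = 0.9973
Put-call parity: C − P = S − K·e^(−rT) = 200 − 240·0.9973 = 200 − 239.3520 = -39.3520
C = P + (C − P) = 40.43 + (-39.3520) = 1.0780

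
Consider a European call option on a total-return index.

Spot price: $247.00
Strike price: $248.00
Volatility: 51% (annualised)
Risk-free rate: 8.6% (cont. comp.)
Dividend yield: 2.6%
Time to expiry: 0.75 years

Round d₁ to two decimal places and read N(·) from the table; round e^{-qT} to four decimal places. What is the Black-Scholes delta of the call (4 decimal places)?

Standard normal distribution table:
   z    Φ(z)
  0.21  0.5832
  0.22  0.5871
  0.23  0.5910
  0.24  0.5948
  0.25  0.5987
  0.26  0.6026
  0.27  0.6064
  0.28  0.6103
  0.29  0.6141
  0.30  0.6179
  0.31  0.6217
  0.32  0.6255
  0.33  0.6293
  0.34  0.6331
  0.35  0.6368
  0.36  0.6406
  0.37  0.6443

σ√T = 0.51·√0.75 = 0.4417
ln(S/K) + (r − q + σ²/2)T = ln(247/248) + (0.086 − 0.026 + 0.51²/2)·0.75 = -0.0040 + 0.1425 = 0.1385
d₁ = 0.1385 / 0.4417 = 0.3136 → 0.31
N(d₁) = N(0.31) = 0.6217
Δ_call = exp(−qT)·N(d₁) = 0.9807·0.6217 = 0.6097

0.6097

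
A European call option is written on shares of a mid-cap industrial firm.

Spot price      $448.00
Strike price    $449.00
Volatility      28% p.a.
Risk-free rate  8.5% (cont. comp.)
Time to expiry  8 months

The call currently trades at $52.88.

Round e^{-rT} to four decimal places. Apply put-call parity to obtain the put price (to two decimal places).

exp(−rT) = exp(−0.085·0.6667) = 0.9449
Put-call parity: C − P = S − K·e^(−rT) = 448 − 449·0.9449 = 448 − 424.2601 = 23.7399
P = C − (C − P) = 52.88 − (23.7399) = 29.1401

$29.14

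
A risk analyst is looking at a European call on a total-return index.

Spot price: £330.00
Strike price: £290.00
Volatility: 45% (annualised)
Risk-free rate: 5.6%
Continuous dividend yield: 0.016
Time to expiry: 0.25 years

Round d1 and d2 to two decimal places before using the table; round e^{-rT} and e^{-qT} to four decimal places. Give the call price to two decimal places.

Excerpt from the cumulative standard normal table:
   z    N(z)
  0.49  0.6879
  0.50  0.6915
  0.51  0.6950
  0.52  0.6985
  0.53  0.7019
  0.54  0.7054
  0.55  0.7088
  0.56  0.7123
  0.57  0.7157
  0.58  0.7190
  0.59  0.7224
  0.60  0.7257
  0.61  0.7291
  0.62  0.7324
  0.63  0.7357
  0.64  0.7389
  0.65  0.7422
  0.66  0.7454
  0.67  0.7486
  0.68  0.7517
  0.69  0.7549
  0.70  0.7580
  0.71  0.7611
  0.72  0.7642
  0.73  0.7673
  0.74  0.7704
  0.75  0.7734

T = 0.25;  σ√T = 0.2250
d₁ = [ln(330/290) + (0.056 − 0.016 + ½·0.45²)·0.25] / (σ√T) = (0.1292 + 0.0353) / 0.2250 = 0.7312 which rounds to 0.73
d₂ = 0.7312 − 0.2250 = 0.5062 which rounds to 0.51
exp(−qT) = exp(−0.016·0.25) = 0.9960;  exp(−rT) = exp(−0.056·0.25) = 0.9861
N(d₁) = N(0.73) = 0.7673;  N(d₂) = N(0.51) = 0.6950
C = 330·0.9960·0.7673 − 290·0.9861·0.6950 = 252.1962 − 198.7485 = 53.4477

£53.45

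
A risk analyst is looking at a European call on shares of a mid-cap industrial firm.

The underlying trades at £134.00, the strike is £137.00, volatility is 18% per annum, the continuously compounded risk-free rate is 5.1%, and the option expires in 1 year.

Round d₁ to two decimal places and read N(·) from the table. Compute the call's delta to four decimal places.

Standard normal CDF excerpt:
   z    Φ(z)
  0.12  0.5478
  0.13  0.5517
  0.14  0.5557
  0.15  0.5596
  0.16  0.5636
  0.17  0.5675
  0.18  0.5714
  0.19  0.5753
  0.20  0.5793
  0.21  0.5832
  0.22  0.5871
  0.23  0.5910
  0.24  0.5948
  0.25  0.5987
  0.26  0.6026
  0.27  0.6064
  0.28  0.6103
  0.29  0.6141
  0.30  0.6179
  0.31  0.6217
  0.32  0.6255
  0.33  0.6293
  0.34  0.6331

σ√T = 0.18·√1 = 0.1800
ln(S/K) + (r + σ²/2)T = ln(134/137) + (0.051 + 0.18²/2)·1 = -0.0221 + 0.0672 = 0.0451
d₁ = 0.0451 / 0.1800 = 0.2503 ⇒ 0.25
N(d₁) = N(0.25) = 0.5987
Δ_call = N(d₁) = 0.5987

0.5987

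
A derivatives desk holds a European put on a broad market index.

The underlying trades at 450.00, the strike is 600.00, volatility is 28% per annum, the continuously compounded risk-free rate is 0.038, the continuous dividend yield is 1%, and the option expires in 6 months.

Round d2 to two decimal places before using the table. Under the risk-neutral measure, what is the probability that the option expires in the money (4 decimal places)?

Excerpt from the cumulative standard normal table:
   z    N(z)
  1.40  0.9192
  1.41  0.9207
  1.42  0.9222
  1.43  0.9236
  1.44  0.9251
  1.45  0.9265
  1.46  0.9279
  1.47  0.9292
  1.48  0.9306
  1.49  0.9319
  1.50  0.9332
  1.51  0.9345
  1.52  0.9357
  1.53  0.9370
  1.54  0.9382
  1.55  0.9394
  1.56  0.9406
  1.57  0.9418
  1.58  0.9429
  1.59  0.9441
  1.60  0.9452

0.9306

T = 0.5;  σ√T = 0.1980
d₁ = [ln(450/600) + (0.038 − 0.01 + 0.28²/2)·0.5] / 0.1980 = [-0.2877 + 0.0336] / 0.1980 = -1.2833 ≈ -1.28
d₂ = d₁ − σ√T = -1.2833 − 0.1980 = -1.4813 ≈ -1.48
Pr(exercise) under Q = N(−d₂) = N(1.48) = 0.9306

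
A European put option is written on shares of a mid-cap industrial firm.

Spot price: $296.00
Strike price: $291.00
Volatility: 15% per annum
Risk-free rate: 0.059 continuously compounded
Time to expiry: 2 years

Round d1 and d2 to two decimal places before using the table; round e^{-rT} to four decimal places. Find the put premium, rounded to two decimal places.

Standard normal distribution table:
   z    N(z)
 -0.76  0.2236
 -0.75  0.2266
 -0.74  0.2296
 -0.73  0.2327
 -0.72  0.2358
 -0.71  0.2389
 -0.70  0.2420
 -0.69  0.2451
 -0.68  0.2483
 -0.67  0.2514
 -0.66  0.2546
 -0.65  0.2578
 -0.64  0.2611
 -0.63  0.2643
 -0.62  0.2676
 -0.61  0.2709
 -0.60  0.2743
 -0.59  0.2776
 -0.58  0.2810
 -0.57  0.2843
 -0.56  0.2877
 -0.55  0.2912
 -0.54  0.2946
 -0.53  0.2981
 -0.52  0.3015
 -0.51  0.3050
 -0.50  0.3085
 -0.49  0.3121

σ√T = 0.15·√2 = 0.2121
d₁ = [ln(296/291) + (0.059 + ½·0.15²)·2] / (σ√T) = (0.0170 + 0.1405) / 0.2121 = 0.7426 → 0.74
d₂ = 0.7426 − 0.2121 = 0.5305 → 0.53
e^(−rT) = e^(−0.059·2) = 0.8887
P = 291·0.8887·N(-0.53) − 296·N(-0.74) = 291·0.8887·0.2981 − 296·0.2296 = 77.0921 − 67.9616 = 9.1305

$9.13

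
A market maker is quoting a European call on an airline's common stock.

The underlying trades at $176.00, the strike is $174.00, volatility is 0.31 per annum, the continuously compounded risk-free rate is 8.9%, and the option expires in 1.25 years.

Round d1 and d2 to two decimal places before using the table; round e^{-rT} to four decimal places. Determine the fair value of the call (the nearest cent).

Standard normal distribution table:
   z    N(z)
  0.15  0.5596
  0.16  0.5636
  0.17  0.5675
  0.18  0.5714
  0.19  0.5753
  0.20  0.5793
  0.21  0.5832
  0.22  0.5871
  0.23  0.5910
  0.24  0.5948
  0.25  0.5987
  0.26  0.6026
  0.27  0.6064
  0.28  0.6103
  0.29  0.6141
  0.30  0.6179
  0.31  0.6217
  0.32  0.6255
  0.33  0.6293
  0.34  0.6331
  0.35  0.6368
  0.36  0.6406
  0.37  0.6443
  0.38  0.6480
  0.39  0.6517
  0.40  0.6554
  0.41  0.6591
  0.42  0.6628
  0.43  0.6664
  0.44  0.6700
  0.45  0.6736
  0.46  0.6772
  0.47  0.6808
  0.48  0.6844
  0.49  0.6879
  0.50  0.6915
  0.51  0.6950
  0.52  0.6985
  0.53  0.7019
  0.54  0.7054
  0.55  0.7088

$34.58

T = 1.25;  σ√T = 0.3466
ln(S/K) + (r + σ²/2)T = ln(176/174) + (0.089 + 0.31²/2)·1.25 = 0.0114 + 0.1713 = 0.1827
d₁ = 0.1827 / 0.3466 = 0.5273 ≈ 0.53
d₂ = d₁ − σ√T = 0.5273 − 0.3466 = 0.1807 ≈ 0.18
e^(−rT) = e^(−0.089·1.25) = 0.8947
N(d₁) = N(0.53) = 0.7019;  N(d₂) = N(0.18) = 0.5714
C = 176·0.7019 − 174·0.8947·0.5714 = 123.5344 − 88.9543 = 34.5801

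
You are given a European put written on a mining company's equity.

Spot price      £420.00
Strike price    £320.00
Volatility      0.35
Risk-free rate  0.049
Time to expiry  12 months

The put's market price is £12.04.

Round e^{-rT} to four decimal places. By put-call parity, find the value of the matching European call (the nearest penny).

e^(−rT) = e^(−0.049·1) = 0.9522
Put-call parity: C − P = S − K·e^(−rT) = 420 − 320·0.9522 = 420 − 304.7040 = 115.2960
C = P + (C − P) = 12.04 + (115.2960) = 127.3360

£127.34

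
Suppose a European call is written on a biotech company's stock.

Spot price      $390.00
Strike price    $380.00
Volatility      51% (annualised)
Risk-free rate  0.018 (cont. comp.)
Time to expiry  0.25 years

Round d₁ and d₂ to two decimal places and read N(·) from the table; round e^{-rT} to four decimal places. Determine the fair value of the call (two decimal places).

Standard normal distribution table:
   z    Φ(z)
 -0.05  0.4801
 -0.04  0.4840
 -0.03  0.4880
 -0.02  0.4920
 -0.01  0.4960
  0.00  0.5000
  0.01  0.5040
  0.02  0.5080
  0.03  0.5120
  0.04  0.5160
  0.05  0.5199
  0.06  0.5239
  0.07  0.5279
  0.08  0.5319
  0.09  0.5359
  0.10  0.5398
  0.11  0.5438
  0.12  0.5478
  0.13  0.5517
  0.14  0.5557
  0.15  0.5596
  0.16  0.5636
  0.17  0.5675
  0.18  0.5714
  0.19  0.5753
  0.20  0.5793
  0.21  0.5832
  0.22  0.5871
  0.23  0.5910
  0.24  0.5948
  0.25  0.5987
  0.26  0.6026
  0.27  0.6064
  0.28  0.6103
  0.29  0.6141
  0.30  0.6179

σ√T = 0.51 × 0.5000 = 0.2550
ln(S/K) + (r + σ²/2)T = ln(390/380) + (0.018 + 0.51²/2)·0.25 = 0.0260 + 0.0370 = 0.0630
d₁ = 0.0630 / 0.2550 = 0.2470 which rounds to 0.25
d₂ = d₁ − σ√T = 0.2470 − 0.2550 = -0.0080 which rounds to -0.01
e^(−rT) = e^(−0.018·0.25) = 0.9955
C = 390·N(0.25) − 380·0.9955·N(-0.01) = 390·0.5987 − 380·0.9955·0.4960 = 233.4930 − 187.6318 = 45.8612

$45.86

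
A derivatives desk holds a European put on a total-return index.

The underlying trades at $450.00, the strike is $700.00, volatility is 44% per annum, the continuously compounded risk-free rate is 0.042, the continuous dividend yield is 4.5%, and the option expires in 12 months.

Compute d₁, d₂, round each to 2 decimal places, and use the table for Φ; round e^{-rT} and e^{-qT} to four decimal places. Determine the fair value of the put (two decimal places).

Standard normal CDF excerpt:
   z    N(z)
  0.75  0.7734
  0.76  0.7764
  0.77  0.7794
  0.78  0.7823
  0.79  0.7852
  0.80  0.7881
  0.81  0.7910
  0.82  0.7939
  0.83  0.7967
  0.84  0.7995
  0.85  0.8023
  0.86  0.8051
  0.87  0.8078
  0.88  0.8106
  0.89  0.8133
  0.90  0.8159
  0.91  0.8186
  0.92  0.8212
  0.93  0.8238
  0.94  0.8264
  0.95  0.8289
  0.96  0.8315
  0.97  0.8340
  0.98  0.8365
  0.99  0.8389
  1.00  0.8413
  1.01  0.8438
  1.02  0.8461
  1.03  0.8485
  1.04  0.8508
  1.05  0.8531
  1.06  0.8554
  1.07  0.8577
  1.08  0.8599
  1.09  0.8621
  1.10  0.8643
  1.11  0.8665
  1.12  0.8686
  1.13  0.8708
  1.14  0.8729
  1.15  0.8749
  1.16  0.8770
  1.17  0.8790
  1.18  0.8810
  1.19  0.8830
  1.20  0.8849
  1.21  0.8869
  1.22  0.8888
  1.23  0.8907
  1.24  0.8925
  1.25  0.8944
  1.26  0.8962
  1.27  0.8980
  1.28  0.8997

T = 1;  σ√T = 0.4400
d₁ = [ln(450/700) + (0.042 − 0.045 + 0.44²/2)·1] / 0.4400 = [-0.4418 + 0.0938] / 0.4400 = -0.7910 → -0.79
d₂ = d₁ − σ√T = -0.7910 − 0.4400 = -1.2310 → -1.23
exp(−qT) = exp(−0.045·1) = 0.9560;  exp(−rT) = exp(−0.042·1) = 0.9589
N(−d₂) = N(1.23) = 0.8907;  N(−d₁) = N(0.79) = 0.7852
P = 700·0.9589·0.8907 − 450·0.9560·0.7852 = 597.8646 − 337.7930 = 260.0715

$260.07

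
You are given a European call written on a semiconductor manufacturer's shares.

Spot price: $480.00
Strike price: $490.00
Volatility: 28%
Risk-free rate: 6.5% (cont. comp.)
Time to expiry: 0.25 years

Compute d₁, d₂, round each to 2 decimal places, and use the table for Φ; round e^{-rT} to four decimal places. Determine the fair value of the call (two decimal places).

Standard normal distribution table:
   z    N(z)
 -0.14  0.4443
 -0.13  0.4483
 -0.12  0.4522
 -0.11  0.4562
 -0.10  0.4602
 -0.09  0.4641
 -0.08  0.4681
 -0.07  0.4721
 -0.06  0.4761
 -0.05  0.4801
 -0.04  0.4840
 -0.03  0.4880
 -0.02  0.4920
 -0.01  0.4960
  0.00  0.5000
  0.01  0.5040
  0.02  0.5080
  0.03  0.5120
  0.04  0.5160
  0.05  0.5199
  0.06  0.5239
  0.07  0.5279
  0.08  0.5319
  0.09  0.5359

$25.81

σ√T = 0.28 × 0.5000 = 0.1400
d₁ = [ln(480/490) + (0.065 + 0.28²/2)·0.25] / 0.1400 = [-0.0206 + 0.0261] / 0.1400 = 0.0388 ⇒ 0.04
d₂ = d₁ − σ√T = 0.0388 − 0.1400 = -0.1012 ⇒ -0.10
exp(−rT) = exp(−0.065·0.25) = 0.9839
N(d₁) = N(0.04) = 0.5160;  N(d₂) = N(-0.10) = 0.4602
C = 480·0.5160 − 490·0.9839·0.4602 = 247.6800 − 221.8675 = 25.8125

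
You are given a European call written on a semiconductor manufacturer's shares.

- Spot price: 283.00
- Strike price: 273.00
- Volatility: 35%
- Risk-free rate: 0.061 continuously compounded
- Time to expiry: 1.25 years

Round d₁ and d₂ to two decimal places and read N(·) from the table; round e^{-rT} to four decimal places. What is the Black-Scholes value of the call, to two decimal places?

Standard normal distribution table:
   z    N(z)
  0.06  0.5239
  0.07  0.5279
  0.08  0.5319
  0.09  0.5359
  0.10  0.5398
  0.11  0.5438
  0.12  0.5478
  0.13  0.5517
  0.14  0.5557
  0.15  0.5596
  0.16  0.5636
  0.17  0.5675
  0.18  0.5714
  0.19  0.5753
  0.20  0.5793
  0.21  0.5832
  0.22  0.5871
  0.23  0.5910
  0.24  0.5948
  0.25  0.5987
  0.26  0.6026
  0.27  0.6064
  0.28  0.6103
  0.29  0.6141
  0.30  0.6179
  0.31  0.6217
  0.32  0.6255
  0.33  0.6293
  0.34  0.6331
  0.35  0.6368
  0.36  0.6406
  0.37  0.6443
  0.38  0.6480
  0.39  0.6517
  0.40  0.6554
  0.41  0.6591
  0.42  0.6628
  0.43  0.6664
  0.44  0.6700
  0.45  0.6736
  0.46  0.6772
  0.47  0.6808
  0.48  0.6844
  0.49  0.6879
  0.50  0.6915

58.12

σ√T = 0.35 × 1.1180 = 0.3913
d₁ = [ln(283/273) + (0.061 + 0.35²/2)·1.25] / 0.3913 = [0.0360 + 0.1528] / 0.3913 = 0.4824 ⇒ 0.48
d₂ = d₁ − σ√T = 0.4824 − 0.3913 = 0.0911 ⇒ 0.09
e^(−rT) = e^(−0.061·1.25) = 0.9266
C = 283·N(0.48) − 273·0.9266·N(0.09) = 283·0.6844 − 273·0.9266·0.5359 = 193.6852 − 135.5622 = 58.1230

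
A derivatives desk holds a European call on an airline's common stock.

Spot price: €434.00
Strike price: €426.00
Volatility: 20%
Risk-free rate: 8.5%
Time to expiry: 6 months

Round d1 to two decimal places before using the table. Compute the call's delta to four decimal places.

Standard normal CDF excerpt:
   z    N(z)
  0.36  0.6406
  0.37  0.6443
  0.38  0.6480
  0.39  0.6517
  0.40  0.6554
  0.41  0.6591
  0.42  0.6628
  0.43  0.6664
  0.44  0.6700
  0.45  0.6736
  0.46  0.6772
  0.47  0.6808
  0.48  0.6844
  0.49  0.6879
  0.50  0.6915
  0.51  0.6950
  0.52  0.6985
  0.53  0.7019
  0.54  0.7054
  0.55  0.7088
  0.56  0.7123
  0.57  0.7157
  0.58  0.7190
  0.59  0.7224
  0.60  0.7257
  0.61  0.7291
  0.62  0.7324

σ√T = 0.2 × 0.7071 = 0.1414
d₁ = [ln(434/426) + (0.085 + ½·0.2²)·0.5] / (σ√T) = (0.0186 + 0.0525) / 0.1414 = 0.5028 ⇒ 0.50
N(d₁) = N(0.50) = 0.6915
Δ_call = N(d₁) = 0.6915

0.6915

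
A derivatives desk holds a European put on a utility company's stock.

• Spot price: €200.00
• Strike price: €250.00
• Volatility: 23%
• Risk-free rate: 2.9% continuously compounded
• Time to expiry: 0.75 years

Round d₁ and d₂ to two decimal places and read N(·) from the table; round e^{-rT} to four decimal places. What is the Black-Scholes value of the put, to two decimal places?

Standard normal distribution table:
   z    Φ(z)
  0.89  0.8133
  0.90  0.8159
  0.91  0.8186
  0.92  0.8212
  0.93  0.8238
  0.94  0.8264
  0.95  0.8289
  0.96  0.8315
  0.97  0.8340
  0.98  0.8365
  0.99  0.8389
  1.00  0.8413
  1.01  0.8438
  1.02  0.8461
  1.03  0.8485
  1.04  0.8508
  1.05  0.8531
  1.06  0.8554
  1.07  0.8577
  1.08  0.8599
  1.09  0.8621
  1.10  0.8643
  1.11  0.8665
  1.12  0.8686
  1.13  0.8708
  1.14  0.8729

€48.25

T = 0.75;  σ√T = 0.1992
d₁ = [ln(200/250) + (0.029 + ½·0.23²)·0.75] / (σ√T) = (-0.2231 + 0.0416) / 0.1992 = -0.9115 ⇒ -0.91
d₂ = -0.9115 − 0.1992 = -1.1107 ⇒ -1.11
exp(−rT) = exp(−0.029·0.75) = 0.9785
N(−d₂) = N(1.11) = 0.8665;  N(−d₁) = N(0.91) = 0.8186
P = 250·0.9785·0.8665 − 200·0.8186 = 211.9676 − 163.7200 = 48.2476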